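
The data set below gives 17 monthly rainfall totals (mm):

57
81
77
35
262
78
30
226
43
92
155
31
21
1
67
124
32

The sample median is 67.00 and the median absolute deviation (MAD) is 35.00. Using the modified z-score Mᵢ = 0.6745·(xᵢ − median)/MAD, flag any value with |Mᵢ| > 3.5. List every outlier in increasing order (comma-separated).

|Mᵢ| > 3.5 ⇔ |xᵢ − 67.00| > 3.5·35.00/0.6745 = 181.62.
So outliers lie outside [-114.62, 248.62].
262: M = 3.76 → outlier.

262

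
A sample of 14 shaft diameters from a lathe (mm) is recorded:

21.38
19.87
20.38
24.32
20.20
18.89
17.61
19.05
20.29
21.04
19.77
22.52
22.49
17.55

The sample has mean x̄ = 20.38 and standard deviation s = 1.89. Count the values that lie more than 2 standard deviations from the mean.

1

Cutoffs: x̄ ± 2s = [16.60, 24.16].
Outside the cutoffs: 24.32.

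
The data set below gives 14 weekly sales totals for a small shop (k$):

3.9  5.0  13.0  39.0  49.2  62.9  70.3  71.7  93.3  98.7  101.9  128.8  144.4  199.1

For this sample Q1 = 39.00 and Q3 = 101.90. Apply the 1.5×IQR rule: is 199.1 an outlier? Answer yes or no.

yes

IQR = Q3 − Q1 = 101.90 − 39.00 = 62.90.
Lower fence = Q1 − 1.5·IQR = 39.00 − 94.35 = -55.35.
Upper fence = Q3 + 1.5·IQR = 101.90 + 94.35 = 196.25.
199.1 lies above the upper fence.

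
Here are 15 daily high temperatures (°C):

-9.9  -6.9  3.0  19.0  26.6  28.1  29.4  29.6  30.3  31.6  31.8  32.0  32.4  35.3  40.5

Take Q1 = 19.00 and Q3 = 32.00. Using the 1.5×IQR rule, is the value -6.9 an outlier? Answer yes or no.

IQR = Q3 − Q1 = 32.00 − 19.00 = 13.00.
Lower fence = Q1 − 1.5·IQR = 19.00 − 19.50 = -0.50.
Upper fence = Q3 + 1.5·IQR = 32.00 + 19.50 = 51.50.
-6.9 lies below the lower fence.

yes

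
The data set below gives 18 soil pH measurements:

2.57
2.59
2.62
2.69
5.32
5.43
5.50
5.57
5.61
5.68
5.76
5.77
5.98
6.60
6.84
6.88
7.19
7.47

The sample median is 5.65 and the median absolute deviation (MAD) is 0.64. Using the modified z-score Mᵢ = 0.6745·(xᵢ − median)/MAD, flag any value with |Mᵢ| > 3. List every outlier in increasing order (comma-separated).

2.57, 2.59, 2.62, 2.69

|Mᵢ| > 3 ⇔ |xᵢ − 5.65| > 3·0.64/0.6745 = 2.85.
So outliers lie outside [2.80, 8.50].
2.57: M = -3.25 → outlier.
2.59: M = -3.22 → outlier.
2.62: M = -3.19 → outlier.
2.69: M = -3.12 → outlier.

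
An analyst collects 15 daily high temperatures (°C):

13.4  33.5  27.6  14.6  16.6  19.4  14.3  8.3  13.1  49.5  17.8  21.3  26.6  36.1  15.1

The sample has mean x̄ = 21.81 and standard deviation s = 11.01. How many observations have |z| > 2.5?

1

Cutoffs: x̄ ± 2.5s = [-5.715, 49.335].
Outside the cutoffs: 49.5.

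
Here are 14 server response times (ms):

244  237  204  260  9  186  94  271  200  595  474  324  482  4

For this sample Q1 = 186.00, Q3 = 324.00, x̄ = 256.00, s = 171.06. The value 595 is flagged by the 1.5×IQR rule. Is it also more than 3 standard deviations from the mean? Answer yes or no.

z = (595 − 256.00) / 171.06 = 1.98.
|z| = 1.98 ≤ 3.

no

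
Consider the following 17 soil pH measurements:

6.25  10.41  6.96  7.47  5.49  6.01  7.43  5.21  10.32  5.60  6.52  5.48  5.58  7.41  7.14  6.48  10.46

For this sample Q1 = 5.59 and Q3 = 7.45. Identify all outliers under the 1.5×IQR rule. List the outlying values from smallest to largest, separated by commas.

IQR = Q3 − Q1 = 7.45 − 5.59 = 1.86.
Lower fence = Q1 − 1.5·IQR = 5.59 − 2.79 = 2.80.
Upper fence = Q3 + 1.5·IQR = 7.45 + 2.79 = 10.24.
10.32 > 10.24 → outlier.
10.41 > 10.24 → outlier.
10.46 > 10.24 → outlier.
All remaining values lie within [2.80, 10.24].

10.32, 10.41, 10.46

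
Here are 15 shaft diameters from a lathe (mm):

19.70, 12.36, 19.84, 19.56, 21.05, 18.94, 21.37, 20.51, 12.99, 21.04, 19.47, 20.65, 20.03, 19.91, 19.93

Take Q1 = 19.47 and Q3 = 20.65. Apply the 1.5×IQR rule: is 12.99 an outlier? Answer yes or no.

yes

IQR = Q3 − Q1 = 20.65 − 19.47 = 1.18.
Lower fence = Q1 − 1.5·IQR = 19.47 − 1.77 = 17.70.
Upper fence = Q3 + 1.5·IQR = 20.65 + 1.77 = 22.42.
12.99 lies below the lower fence.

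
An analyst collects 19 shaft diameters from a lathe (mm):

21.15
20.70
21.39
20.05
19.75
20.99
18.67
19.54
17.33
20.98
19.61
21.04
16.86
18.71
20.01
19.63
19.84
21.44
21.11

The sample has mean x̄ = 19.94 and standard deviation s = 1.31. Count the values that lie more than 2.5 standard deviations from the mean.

0

Cutoffs: x̄ ± 2.5s = [16.665, 23.215].
Every value lies within the cutoffs.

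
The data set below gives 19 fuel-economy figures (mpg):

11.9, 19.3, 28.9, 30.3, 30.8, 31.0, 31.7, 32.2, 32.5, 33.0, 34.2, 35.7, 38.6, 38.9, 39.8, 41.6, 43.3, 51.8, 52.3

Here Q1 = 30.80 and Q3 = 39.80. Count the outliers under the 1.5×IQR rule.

IQR = 9.00; fences at 30.80 − 13.50 = 17.30 and 39.80 + 13.50 = 53.30.
Outside the cutoffs: 11.9.

1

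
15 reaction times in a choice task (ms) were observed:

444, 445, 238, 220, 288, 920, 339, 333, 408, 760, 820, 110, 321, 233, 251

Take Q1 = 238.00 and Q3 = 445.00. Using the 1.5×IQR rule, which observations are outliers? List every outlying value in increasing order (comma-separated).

IQR = Q3 − Q1 = 445.00 − 238.00 = 207.00.
Lower fence = Q1 − 1.5·IQR = 238.00 − 310.50 = -72.50.
Upper fence = Q3 + 1.5·IQR = 445.00 + 310.50 = 755.50.
760 > 755.50 → outlier.
820 > 755.50 → outlier.
920 > 755.50 → outlier.
All remaining values lie within [-72.50, 755.50].

760, 820, 920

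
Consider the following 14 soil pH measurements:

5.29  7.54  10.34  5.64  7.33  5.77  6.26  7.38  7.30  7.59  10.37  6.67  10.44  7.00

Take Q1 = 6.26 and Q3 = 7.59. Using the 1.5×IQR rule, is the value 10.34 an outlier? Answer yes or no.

IQR = Q3 − Q1 = 7.59 − 6.26 = 1.33.
Lower fence = Q1 − 1.5·IQR = 6.26 − 1.995 = 4.265.
Upper fence = Q3 + 1.5·IQR = 7.59 + 1.995 = 9.585.
10.34 lies above the upper fence.

yes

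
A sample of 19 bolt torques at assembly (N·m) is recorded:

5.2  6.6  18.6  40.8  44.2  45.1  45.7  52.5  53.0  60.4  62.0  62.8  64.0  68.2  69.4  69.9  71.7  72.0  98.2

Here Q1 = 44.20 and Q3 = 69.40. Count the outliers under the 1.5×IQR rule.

1

IQR = 25.20; fences at 44.20 − 37.80 = 6.40 and 69.40 + 37.80 = 107.20.
Outside the cutoffs: 5.2.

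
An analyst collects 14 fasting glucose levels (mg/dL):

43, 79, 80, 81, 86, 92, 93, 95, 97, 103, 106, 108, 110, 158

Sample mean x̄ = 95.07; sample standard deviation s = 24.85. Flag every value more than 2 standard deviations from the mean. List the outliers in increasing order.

43, 158

Cutoffs at x̄ ± 2s: 95.07 ± 2·24.85 = [45.37, 144.77].
43: z = -2.10, |z| > 2 → outlier.
158: z = 2.53, |z| > 2 → outlier.
Every other value lies within [45.37, 144.77].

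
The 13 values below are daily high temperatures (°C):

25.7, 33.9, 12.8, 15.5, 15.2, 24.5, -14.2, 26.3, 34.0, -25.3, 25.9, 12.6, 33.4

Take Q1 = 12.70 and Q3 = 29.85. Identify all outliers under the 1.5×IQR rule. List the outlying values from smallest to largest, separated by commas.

-25.3, -14.2

IQR = Q3 − Q1 = 29.85 − 12.70 = 17.15.
Lower fence = Q1 − 1.5·IQR = 12.70 − 25.725 = -13.025.
Upper fence = Q3 + 1.5·IQR = 29.85 + 25.725 = 55.575.
-25.3 < -13.025 → outlier.
-14.2 < -13.025 → outlier.
All remaining values lie within [-13.025, 55.575].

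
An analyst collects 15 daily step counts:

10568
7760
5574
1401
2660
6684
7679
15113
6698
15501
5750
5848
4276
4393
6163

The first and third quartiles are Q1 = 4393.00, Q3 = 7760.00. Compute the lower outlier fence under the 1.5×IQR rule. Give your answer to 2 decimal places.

IQR = Q3 − Q1 = 7760.00 − 4393.00 = 3367.00.
Lower fence = Q1 − 1.5·IQR = 4393.00 − 5050.50 = -657.50.
Upper fence = Q3 + 1.5·IQR = 7760.00 + 5050.50 = 12810.50.

-657.50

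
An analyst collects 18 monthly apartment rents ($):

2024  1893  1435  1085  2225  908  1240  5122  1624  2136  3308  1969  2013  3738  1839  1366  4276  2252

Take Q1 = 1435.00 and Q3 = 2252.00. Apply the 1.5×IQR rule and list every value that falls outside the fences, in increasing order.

3738, 4276, 5122

IQR = Q3 − Q1 = 2252.00 − 1435.00 = 817.00.
Lower fence = Q1 − 1.5·IQR = 1435.00 − 1225.50 = 209.50.
Upper fence = Q3 + 1.5·IQR = 2252.00 + 1225.50 = 3477.50.
3738 > 3477.50 → outlier.
4276 > 3477.50 → outlier.
5122 > 3477.50 → outlier.
All remaining values lie within [209.50, 3477.50].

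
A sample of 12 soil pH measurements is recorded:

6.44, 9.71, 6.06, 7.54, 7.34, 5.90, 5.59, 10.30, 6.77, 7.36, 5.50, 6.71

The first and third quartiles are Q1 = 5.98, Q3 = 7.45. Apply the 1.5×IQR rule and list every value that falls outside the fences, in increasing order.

9.71, 10.30

IQR = Q3 − Q1 = 7.45 − 5.98 = 1.47.
Lower fence = Q1 − 1.5·IQR = 5.98 − 2.205 = 3.775.
Upper fence = Q3 + 1.5·IQR = 7.45 + 2.205 = 9.655.
9.71 > 9.655 → outlier.
10.30 > 9.655 → outlier.
All remaining values lie within [3.775, 9.655].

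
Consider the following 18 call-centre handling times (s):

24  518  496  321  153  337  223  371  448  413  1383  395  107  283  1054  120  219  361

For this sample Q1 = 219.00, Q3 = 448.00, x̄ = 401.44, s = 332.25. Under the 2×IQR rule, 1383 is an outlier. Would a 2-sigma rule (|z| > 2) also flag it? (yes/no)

yes

z = (1383 − 401.44) / 332.25 = 2.95.
|z| = 2.95 > 2.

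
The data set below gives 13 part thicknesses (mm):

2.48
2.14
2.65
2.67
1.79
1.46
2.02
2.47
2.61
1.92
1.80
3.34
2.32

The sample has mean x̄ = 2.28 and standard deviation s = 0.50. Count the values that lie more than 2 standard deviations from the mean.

1

Cutoffs: x̄ ± 2s = [1.28, 3.28].
Outside the cutoffs: 3.34.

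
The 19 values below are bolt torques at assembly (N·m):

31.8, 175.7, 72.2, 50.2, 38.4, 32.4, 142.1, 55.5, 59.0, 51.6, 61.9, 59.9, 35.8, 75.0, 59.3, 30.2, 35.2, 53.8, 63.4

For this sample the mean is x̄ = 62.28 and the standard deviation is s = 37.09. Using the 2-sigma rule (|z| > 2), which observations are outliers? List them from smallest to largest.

Cutoffs at x̄ ± 2s: 62.28 ± 2·37.09 = [-11.90, 136.46].
142.1: z = 2.15, |z| > 2 → outlier.
175.7: z = 3.06, |z| > 2 → outlier.
Every other value lies within [-11.90, 136.46].

142.1, 175.7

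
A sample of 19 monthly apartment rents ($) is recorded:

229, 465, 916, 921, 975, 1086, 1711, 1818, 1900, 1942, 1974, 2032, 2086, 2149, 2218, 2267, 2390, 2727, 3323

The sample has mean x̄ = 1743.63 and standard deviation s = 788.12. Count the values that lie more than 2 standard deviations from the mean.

1

Cutoffs: x̄ ± 2s = [167.39, 3319.87].
Outside the cutoffs: 3323.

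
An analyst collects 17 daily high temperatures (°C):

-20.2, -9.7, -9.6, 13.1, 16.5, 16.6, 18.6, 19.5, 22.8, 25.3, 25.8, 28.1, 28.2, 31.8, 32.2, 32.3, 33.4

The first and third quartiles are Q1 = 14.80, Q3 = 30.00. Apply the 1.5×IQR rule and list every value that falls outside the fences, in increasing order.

-20.2, -9.7, -9.6

IQR = Q3 − Q1 = 30.00 − 14.80 = 15.20.
Lower fence = Q1 − 1.5·IQR = 14.80 − 22.80 = -8.00.
Upper fence = Q3 + 1.5·IQR = 30.00 + 22.80 = 52.80.
-20.2 < -8.00 → outlier.
-9.7 < -8.00 → outlier.
-9.6 < -8.00 → outlier.
All remaining values lie within [-8.00, 52.80].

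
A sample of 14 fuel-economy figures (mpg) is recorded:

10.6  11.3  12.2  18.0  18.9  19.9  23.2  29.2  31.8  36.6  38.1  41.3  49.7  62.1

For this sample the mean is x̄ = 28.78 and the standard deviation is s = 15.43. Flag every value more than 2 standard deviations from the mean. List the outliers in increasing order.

Cutoffs at x̄ ± 2s: 28.78 ± 2·15.43 = [-2.08, 59.64].
62.1: z = 2.16, |z| > 2 → outlier.
Every other value lies within [-2.08, 59.64].

62.1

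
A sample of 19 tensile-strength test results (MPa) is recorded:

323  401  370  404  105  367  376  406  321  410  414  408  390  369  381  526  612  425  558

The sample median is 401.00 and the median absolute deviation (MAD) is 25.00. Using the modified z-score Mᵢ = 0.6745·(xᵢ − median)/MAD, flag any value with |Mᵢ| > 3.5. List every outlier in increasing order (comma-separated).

105, 558, 612

|Mᵢ| > 3.5 ⇔ |xᵢ − 401.00| > 3.5·25.00/0.6745 = 129.73.
So outliers lie outside [271.27, 530.73].
105: M = -7.99 → outlier.
558: M = 4.24 → outlier.
612: M = 5.69 → outlier.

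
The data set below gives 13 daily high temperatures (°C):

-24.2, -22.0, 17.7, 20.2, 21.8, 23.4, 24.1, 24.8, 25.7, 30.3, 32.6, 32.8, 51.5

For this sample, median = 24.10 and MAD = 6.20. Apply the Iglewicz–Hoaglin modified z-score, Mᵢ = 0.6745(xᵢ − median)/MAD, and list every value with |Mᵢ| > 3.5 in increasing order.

|Mᵢ| > 3.5 ⇔ |xᵢ − 24.10| > 3.5·6.20/0.6745 = 32.17.
So outliers lie outside [-8.07, 56.27].
-24.2: M = -5.25 → outlier.
-22.0: M = -5.02 → outlier.

-24.2, -22.0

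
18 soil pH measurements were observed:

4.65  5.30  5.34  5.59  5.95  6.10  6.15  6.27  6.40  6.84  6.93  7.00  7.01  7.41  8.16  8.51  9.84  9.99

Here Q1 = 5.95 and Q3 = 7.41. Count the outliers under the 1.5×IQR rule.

IQR = 1.46; fences at 5.95 − 2.19 = 3.76 and 7.41 + 2.19 = 9.60.
Outside the cutoffs: 9.84, 9.99.

2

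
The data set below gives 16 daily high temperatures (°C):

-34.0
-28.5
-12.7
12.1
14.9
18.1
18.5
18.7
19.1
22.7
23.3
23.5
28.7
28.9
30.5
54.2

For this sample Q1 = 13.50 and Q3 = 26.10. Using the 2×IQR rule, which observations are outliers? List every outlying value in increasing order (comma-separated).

IQR = Q3 − Q1 = 26.10 − 13.50 = 12.60.
Lower fence = Q1 − 2·IQR = 13.50 − 25.20 = -11.70.
Upper fence = Q3 + 2·IQR = 26.10 + 25.20 = 51.30.
-34.0 < -11.70 → outlier.
-28.5 < -11.70 → outlier.
-12.7 < -11.70 → outlier.
54.2 > 51.30 → outlier.
All remaining values lie within [-11.70, 51.30].

-34.0, -28.5, -12.7, 54.2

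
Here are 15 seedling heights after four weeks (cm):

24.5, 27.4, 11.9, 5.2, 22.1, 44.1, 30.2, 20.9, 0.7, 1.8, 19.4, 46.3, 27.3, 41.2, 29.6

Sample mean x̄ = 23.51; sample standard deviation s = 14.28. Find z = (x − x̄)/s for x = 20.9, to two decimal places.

z = (20.9 − 23.51) / 14.28 = -0.18.

-0.18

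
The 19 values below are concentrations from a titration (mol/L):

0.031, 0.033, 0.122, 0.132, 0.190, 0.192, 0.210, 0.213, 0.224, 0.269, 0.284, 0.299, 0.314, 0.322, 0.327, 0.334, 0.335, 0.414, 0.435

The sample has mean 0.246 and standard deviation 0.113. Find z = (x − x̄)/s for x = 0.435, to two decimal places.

1.67

z = (0.435 − 0.246) / 0.113 = 1.67.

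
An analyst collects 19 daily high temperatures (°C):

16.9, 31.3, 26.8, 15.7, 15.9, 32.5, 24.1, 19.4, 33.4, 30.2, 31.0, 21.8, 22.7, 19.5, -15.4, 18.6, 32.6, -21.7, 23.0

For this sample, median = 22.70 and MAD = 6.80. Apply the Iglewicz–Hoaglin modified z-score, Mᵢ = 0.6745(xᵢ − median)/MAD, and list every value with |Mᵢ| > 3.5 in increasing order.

-21.7, -15.4

|Mᵢ| > 3.5 ⇔ |xᵢ − 22.70| > 3.5·6.80/0.6745 = 35.29.
So outliers lie outside [-12.59, 57.99].
-21.7: M = -4.40 → outlier.
-15.4: M = -3.78 → outlier.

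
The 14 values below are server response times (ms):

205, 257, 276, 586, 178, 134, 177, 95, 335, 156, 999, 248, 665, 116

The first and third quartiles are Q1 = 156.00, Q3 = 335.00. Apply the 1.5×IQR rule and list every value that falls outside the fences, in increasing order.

IQR = Q3 − Q1 = 335.00 − 156.00 = 179.00.
Lower fence = Q1 − 1.5·IQR = 156.00 − 268.50 = -112.50.
Upper fence = Q3 + 1.5·IQR = 335.00 + 268.50 = 603.50.
665 > 603.50 → outlier.
999 > 603.50 → outlier.
All remaining values lie within [-112.50, 603.50].

665, 999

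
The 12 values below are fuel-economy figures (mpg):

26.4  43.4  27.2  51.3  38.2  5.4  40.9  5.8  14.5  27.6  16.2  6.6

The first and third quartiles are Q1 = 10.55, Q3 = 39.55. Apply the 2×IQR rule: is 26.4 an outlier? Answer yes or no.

no

IQR = Q3 − Q1 = 39.55 − 10.55 = 29.00.
Lower fence = Q1 − 2·IQR = 10.55 − 58.00 = -47.45.
Upper fence = Q3 + 2·IQR = 39.55 + 58.00 = 97.55.
26.4 lies within [-47.45, 97.55].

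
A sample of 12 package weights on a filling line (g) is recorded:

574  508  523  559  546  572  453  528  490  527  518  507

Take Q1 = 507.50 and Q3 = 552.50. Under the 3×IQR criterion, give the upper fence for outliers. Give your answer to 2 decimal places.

687.50

IQR = Q3 − Q1 = 552.50 − 507.50 = 45.00.
Lower fence = Q1 − 3·IQR = 507.50 − 135.00 = 372.50.
Upper fence = Q3 + 3·IQR = 552.50 + 135.00 = 687.50.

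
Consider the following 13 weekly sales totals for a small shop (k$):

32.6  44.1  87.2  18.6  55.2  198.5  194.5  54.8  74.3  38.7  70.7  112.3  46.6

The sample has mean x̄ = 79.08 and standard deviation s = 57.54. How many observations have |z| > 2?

2

Cutoffs: x̄ ± 2s = [-36.00, 194.16].
Outside the cutoffs: 194.5, 198.5.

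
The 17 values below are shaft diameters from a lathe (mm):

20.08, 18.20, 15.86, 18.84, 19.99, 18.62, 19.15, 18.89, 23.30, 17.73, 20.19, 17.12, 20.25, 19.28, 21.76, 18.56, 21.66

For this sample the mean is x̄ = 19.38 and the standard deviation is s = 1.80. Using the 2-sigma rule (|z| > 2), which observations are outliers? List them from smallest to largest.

23.30

Cutoffs at x̄ ± 2s: 19.38 ± 2·1.80 = [15.78, 22.98].
23.30: z = 2.18, |z| > 2 → outlier.
Every other value lies within [15.78, 22.98].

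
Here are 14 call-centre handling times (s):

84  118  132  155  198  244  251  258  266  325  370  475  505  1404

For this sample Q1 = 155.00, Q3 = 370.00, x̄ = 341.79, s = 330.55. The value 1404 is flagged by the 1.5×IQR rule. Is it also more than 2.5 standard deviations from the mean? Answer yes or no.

yes

z = (1404 − 341.79) / 330.55 = 3.21.
|z| = 3.21 > 2.5.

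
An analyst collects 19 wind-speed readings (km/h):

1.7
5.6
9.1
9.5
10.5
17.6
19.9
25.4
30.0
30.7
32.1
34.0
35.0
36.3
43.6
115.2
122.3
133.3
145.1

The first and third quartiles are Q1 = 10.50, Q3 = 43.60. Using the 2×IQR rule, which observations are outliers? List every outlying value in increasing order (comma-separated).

IQR = Q3 − Q1 = 43.60 − 10.50 = 33.10.
Lower fence = Q1 − 2·IQR = 10.50 − 66.20 = -55.70.
Upper fence = Q3 + 2·IQR = 43.60 + 66.20 = 109.80.
115.2 > 109.80 → outlier.
122.3 > 109.80 → outlier.
133.3 > 109.80 → outlier.
145.1 > 109.80 → outlier.
All remaining values lie within [-55.70, 109.80].

115.2, 122.3, 133.3, 145.1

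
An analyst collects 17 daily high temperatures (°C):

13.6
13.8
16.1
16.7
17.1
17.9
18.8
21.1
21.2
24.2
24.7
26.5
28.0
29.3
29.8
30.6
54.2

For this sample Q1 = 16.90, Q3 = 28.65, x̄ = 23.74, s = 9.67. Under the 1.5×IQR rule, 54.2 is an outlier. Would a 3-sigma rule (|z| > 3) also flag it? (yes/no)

yes

z = (54.2 − 23.74) / 9.67 = 3.15.
|z| = 3.15 > 3.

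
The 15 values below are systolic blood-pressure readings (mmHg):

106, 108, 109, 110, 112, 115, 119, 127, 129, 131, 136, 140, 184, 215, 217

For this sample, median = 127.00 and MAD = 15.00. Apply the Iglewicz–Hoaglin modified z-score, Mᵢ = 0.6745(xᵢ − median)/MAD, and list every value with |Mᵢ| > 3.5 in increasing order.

|Mᵢ| > 3.5 ⇔ |xᵢ − 127.00| > 3.5·15.00/0.6745 = 77.84.
So outliers lie outside [49.16, 204.84].
215: M = 3.96 → outlier.
217: M = 4.05 → outlier.

215, 217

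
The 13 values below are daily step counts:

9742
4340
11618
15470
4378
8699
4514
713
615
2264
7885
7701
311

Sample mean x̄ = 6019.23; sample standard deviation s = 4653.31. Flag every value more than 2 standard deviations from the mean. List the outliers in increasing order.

Cutoffs at x̄ ± 2s: 6019.23 ± 2·4653.31 = [-3287.39, 15325.85].
15470: z = 2.03, |z| > 2 → outlier.
Every other value lies within [-3287.39, 15325.85].

15470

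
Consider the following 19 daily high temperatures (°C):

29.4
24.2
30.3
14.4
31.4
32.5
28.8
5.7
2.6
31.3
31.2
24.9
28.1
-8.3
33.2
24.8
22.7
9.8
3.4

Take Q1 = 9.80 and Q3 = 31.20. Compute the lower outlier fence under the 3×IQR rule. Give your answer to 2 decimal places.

IQR = Q3 − Q1 = 31.20 − 9.80 = 21.40.
Lower fence = Q1 − 3·IQR = 9.80 − 64.20 = -54.40.
Upper fence = Q3 + 3·IQR = 31.20 + 64.20 = 95.40.

-54.40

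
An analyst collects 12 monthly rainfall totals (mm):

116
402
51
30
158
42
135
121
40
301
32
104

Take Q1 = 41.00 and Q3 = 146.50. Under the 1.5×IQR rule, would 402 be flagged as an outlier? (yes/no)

yes

IQR = Q3 − Q1 = 146.50 − 41.00 = 105.50.
Lower fence = Q1 − 1.5·IQR = 41.00 − 158.25 = -117.25.
Upper fence = Q3 + 1.5·IQR = 146.50 + 158.25 = 304.75.
402 lies above the upper fence.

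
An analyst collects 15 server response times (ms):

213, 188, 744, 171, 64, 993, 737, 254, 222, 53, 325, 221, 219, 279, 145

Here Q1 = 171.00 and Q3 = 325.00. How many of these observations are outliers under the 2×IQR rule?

3

IQR = 154.00; fences at 171.00 − 308.00 = -137.00 and 325.00 + 308.00 = 633.00.
Outside the cutoffs: 737, 744, 993.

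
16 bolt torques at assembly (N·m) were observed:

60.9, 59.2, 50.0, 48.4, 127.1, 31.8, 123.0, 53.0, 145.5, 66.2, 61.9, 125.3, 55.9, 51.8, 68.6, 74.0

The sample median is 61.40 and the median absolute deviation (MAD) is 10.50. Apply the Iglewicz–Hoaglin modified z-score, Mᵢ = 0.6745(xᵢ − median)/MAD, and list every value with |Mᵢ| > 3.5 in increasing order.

123.0, 125.3, 127.1, 145.5

|Mᵢ| > 3.5 ⇔ |xᵢ − 61.40| > 3.5·10.50/0.6745 = 54.48.
So outliers lie outside [6.92, 115.88].
123.0: M = 3.96 → outlier.
125.3: M = 4.10 → outlier.
127.1: M = 4.22 → outlier.
145.5: M = 5.40 → outlier.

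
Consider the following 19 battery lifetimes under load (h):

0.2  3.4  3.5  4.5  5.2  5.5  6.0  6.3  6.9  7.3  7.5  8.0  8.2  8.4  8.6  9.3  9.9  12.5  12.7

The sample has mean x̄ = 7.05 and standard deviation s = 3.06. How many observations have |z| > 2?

Cutoffs: x̄ ± 2s = [0.93, 13.17].
Outside the cutoffs: 0.2.

1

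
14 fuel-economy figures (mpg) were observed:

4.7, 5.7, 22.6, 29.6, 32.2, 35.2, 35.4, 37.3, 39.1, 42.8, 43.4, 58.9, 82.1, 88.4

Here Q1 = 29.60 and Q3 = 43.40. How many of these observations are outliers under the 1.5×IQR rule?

4

IQR = 13.80; fences at 29.60 − 20.70 = 8.90 and 43.40 + 20.70 = 64.10.
Outside the cutoffs: 4.7, 5.7, 82.1, 88.4.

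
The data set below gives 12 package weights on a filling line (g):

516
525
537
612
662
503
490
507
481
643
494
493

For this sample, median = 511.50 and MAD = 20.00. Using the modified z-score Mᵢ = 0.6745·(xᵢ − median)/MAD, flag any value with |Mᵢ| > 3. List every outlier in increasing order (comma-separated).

|Mᵢ| > 3 ⇔ |xᵢ − 511.50| > 3·20.00/0.6745 = 88.95.
So outliers lie outside [422.55, 600.45].
612: M = 3.39 → outlier.
643: M = 4.43 → outlier.
662: M = 5.08 → outlier.

612, 643, 662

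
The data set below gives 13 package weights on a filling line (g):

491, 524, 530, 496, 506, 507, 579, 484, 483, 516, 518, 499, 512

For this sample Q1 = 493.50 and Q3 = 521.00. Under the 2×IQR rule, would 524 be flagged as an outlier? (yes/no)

IQR = Q3 − Q1 = 521.00 − 493.50 = 27.50.
Lower fence = Q1 − 2·IQR = 493.50 − 55.00 = 438.50.
Upper fence = Q3 + 2·IQR = 521.00 + 55.00 = 576.00.
524 lies within [438.50, 576.00].

no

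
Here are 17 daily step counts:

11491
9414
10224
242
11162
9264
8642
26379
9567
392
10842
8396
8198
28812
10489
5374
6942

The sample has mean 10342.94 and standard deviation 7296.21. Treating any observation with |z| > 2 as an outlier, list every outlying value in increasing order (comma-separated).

26379, 28812

Cutoffs at x̄ ± 2s: 10342.94 ± 2·7296.21 = [-4249.48, 24935.36].
26379: z = 2.20, |z| > 2 → outlier.
28812: z = 2.53, |z| > 2 → outlier.
Every other value lies within [-4249.48, 24935.36].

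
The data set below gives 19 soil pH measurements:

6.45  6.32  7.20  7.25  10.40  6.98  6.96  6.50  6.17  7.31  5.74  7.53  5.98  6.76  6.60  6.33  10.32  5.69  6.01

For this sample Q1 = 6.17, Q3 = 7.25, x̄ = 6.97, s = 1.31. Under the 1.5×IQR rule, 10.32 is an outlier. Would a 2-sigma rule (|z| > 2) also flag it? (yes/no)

yes

z = (10.32 − 6.97) / 1.31 = 2.56.
|z| = 2.56 > 2.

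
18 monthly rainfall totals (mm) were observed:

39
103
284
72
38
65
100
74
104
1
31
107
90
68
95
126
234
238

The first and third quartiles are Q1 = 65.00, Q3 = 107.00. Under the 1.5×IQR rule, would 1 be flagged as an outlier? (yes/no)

yes

IQR = Q3 − Q1 = 107.00 − 65.00 = 42.00.
Lower fence = Q1 − 1.5·IQR = 65.00 − 63.00 = 2.00.
Upper fence = Q3 + 1.5·IQR = 107.00 + 63.00 = 170.00.
1 lies below the lower fence.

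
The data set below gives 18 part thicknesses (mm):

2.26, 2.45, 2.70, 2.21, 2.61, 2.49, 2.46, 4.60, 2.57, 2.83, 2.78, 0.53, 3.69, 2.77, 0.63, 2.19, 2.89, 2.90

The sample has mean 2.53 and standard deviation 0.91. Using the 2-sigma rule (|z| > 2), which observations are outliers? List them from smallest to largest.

0.53, 0.63, 4.60

Cutoffs at x̄ ± 2s: 2.53 ± 2·0.91 = [0.71, 4.35].
0.53: z = -2.20, |z| > 2 → outlier.
0.63: z = -2.09, |z| > 2 → outlier.
4.60: z = 2.27, |z| > 2 → outlier.
Every other value lies within [0.71, 4.35].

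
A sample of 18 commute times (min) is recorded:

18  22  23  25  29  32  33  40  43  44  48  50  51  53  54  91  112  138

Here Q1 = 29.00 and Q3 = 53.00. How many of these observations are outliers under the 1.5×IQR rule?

IQR = 24.00; fences at 29.00 − 36.00 = -7.00 and 53.00 + 36.00 = 89.00.
Outside the cutoffs: 91, 112, 138.

3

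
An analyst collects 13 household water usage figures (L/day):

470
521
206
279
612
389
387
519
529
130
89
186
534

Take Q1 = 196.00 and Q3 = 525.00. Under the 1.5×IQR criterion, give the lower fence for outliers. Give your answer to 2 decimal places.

IQR = Q3 − Q1 = 525.00 − 196.00 = 329.00.
Lower fence = Q1 − 1.5·IQR = 196.00 − 493.50 = -297.50.
Upper fence = Q3 + 1.5·IQR = 525.00 + 493.50 = 1018.50.

-297.50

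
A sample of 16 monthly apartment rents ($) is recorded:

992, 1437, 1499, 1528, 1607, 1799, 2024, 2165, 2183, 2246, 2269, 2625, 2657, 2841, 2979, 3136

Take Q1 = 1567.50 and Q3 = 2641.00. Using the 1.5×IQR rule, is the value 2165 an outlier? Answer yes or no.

IQR = Q3 − Q1 = 2641.00 − 1567.50 = 1073.50.
Lower fence = Q1 − 1.5·IQR = 1567.50 − 1610.25 = -42.75.
Upper fence = Q3 + 1.5·IQR = 2641.00 + 1610.25 = 4251.25.
2165 lies within [-42.75, 4251.25].

no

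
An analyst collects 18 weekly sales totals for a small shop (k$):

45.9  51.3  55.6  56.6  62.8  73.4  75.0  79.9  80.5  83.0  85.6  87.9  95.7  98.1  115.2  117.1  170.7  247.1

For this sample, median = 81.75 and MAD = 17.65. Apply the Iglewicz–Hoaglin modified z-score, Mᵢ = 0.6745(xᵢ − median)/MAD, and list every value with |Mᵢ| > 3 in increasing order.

170.7, 247.1

|Mᵢ| > 3 ⇔ |xᵢ − 81.75| > 3·17.65/0.6745 = 78.50.
So outliers lie outside [3.25, 160.25].
170.7: M = 3.40 → outlier.
247.1: M = 6.32 → outlier.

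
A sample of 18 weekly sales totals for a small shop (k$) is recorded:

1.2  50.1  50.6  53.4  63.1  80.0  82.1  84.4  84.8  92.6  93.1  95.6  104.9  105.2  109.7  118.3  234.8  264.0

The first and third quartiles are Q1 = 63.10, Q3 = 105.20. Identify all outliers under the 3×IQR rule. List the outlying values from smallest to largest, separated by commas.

IQR = Q3 − Q1 = 105.20 − 63.10 = 42.10.
Lower fence = Q1 − 3·IQR = 63.10 − 126.30 = -63.20.
Upper fence = Q3 + 3·IQR = 105.20 + 126.30 = 231.50.
234.8 > 231.50 → outlier.
264.0 > 231.50 → outlier.
All remaining values lie within [-63.20, 231.50].

234.8, 264.0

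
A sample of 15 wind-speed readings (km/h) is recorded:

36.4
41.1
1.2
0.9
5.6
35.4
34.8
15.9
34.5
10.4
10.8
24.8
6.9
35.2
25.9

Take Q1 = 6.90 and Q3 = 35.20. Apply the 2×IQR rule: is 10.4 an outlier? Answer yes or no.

no

IQR = Q3 − Q1 = 35.20 − 6.90 = 28.30.
Lower fence = Q1 − 2·IQR = 6.90 − 56.60 = -49.70.
Upper fence = Q3 + 2·IQR = 35.20 + 56.60 = 91.80.
10.4 lies within [-49.70, 91.80].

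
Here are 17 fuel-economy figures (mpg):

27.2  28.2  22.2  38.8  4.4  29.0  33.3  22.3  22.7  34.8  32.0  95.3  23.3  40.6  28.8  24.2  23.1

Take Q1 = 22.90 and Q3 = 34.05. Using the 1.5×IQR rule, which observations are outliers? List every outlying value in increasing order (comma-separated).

IQR = Q3 − Q1 = 34.05 − 22.90 = 11.15.
Lower fence = Q1 − 1.5·IQR = 22.90 − 16.725 = 6.175.
Upper fence = Q3 + 1.5·IQR = 34.05 + 16.725 = 50.775.
4.4 < 6.175 → outlier.
95.3 > 50.775 → outlier.
All remaining values lie within [6.175, 50.775].

4.4, 95.3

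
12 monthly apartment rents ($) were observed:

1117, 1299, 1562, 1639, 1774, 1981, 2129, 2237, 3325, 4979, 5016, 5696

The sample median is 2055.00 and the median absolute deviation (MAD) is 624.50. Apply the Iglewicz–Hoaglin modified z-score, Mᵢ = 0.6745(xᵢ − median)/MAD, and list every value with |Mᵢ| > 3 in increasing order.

4979, 5016, 5696

|Mᵢ| > 3 ⇔ |xᵢ − 2055.00| > 3·624.50/0.6745 = 2777.61.
So outliers lie outside [-722.61, 4832.61].
4979: M = 3.16 → outlier.
5016: M = 3.20 → outlier.
5696: M = 3.93 → outlier.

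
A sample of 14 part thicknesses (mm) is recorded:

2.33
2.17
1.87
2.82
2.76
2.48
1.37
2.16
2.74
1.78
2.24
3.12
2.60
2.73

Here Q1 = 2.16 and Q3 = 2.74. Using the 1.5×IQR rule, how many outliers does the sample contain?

IQR = 0.58; fences at 2.16 − 0.87 = 1.29 and 2.74 + 0.87 = 3.61.
Every value lies within the cutoffs.

0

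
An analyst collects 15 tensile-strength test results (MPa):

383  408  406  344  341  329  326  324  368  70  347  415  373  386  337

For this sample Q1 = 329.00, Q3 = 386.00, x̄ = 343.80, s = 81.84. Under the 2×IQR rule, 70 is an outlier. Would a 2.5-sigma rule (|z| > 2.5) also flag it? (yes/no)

z = (70 − 343.80) / 81.84 = -3.35.
|z| = 3.35 > 2.5.

yes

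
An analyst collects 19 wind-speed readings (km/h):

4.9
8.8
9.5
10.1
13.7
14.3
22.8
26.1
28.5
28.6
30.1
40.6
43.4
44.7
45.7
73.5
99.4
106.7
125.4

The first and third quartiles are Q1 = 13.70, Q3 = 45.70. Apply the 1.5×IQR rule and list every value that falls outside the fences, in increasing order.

99.4, 106.7, 125.4

IQR = Q3 − Q1 = 45.70 − 13.70 = 32.00.
Lower fence = Q1 − 1.5·IQR = 13.70 − 48.00 = -34.30.
Upper fence = Q3 + 1.5·IQR = 45.70 + 48.00 = 93.70.
99.4 > 93.70 → outlier.
106.7 > 93.70 → outlier.
125.4 > 93.70 → outlier.
All remaining values lie within [-34.30, 93.70].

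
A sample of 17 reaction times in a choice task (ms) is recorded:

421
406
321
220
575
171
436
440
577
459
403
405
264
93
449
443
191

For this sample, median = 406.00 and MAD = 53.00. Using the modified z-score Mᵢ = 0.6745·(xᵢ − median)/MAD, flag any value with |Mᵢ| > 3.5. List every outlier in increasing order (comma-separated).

|Mᵢ| > 3.5 ⇔ |xᵢ − 406.00| > 3.5·53.00/0.6745 = 275.02.
So outliers lie outside [130.98, 681.02].
93: M = -3.98 → outlier.

93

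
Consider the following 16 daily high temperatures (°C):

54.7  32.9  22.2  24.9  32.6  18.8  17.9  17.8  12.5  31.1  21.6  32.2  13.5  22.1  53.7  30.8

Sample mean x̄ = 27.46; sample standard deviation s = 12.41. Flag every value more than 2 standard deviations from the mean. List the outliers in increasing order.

Cutoffs at x̄ ± 2s: 27.46 ± 2·12.41 = [2.64, 52.28].
53.7: z = 2.11, |z| > 2 → outlier.
54.7: z = 2.20, |z| > 2 → outlier.
Every other value lies within [2.64, 52.28].

53.7, 54.7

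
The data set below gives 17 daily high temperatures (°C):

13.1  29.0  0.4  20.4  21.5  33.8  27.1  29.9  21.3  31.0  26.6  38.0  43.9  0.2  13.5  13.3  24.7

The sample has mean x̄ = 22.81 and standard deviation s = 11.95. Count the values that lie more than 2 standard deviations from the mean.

Cutoffs: x̄ ± 2s = [-1.09, 46.71].
Every value lies within the cutoffs.

0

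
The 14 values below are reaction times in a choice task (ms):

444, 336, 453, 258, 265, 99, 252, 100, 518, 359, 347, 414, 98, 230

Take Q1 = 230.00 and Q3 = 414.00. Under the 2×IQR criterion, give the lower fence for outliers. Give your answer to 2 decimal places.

-138.00

IQR = Q3 − Q1 = 414.00 − 230.00 = 184.00.
Lower fence = Q1 − 2·IQR = 230.00 − 368.00 = -138.00.
Upper fence = Q3 + 2·IQR = 414.00 + 368.00 = 782.00.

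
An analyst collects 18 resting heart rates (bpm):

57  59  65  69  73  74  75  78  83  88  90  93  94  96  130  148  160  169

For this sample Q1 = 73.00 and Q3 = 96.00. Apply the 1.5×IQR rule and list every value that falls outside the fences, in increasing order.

148, 160, 169

IQR = Q3 − Q1 = 96.00 − 73.00 = 23.00.
Lower fence = Q1 − 1.5·IQR = 73.00 − 34.50 = 38.50.
Upper fence = Q3 + 1.5·IQR = 96.00 + 34.50 = 130.50.
148 > 130.50 → outlier.
160 > 130.50 → outlier.
169 > 130.50 → outlier.
All remaining values lie within [38.50, 130.50].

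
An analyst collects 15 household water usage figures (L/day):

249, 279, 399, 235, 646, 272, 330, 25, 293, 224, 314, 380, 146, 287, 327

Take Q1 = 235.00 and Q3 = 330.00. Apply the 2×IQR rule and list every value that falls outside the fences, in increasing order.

IQR = Q3 − Q1 = 330.00 − 235.00 = 95.00.
Lower fence = Q1 − 2·IQR = 235.00 − 190.00 = 45.00.
Upper fence = Q3 + 2·IQR = 330.00 + 190.00 = 520.00.
25 < 45.00 → outlier.
646 > 520.00 → outlier.
All remaining values lie within [45.00, 520.00].

25, 646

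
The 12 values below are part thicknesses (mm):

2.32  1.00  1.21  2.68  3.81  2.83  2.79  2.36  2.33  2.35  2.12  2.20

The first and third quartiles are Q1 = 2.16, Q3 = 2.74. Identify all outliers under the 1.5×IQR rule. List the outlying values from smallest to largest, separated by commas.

1.00, 1.21, 3.81

IQR = Q3 − Q1 = 2.74 − 2.16 = 0.58.
Lower fence = Q1 − 1.5·IQR = 2.16 − 0.87 = 1.29.
Upper fence = Q3 + 1.5·IQR = 2.74 + 0.87 = 3.61.
1.00 < 1.29 → outlier.
1.21 < 1.29 → outlier.
3.81 > 3.61 → outlier.
All remaining values lie within [1.29, 3.61].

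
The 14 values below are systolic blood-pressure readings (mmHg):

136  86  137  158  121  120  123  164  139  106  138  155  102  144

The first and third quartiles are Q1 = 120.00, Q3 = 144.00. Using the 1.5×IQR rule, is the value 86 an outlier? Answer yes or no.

IQR = Q3 − Q1 = 144.00 − 120.00 = 24.00.
Lower fence = Q1 − 1.5·IQR = 120.00 − 36.00 = 84.00.
Upper fence = Q3 + 1.5·IQR = 144.00 + 36.00 = 180.00.
86 lies within [84.00, 180.00].

no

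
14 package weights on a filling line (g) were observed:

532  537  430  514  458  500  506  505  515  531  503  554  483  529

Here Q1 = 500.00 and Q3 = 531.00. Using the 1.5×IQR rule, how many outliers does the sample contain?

1

IQR = 31.00; fences at 500.00 − 46.50 = 453.50 and 531.00 + 46.50 = 577.50.
Outside the cutoffs: 430.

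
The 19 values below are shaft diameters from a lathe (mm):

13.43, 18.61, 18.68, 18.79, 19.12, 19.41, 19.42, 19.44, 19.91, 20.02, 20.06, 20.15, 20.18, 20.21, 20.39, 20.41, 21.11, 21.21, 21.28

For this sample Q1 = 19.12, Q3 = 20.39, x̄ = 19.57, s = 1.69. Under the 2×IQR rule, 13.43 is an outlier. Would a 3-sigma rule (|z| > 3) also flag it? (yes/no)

yes

z = (13.43 − 19.57) / 1.69 = -3.63.
|z| = 3.63 > 3.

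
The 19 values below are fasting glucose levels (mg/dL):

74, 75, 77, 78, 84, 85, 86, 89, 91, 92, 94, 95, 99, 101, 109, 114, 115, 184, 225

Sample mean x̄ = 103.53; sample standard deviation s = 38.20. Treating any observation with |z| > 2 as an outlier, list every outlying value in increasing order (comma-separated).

Cutoffs at x̄ ± 2s: 103.53 ± 2·38.20 = [27.13, 179.93].
184: z = 2.11, |z| > 2 → outlier.
225: z = 3.18, |z| > 2 → outlier.
Every other value lies within [27.13, 179.93].

184, 225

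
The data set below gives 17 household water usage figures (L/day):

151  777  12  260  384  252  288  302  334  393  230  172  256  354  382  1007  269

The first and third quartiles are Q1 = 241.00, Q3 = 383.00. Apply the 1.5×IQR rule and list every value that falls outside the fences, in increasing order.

IQR = Q3 − Q1 = 383.00 − 241.00 = 142.00.
Lower fence = Q1 − 1.5·IQR = 241.00 − 213.00 = 28.00.
Upper fence = Q3 + 1.5·IQR = 383.00 + 213.00 = 596.00.
12 < 28.00 → outlier.
777 > 596.00 → outlier.
1007 > 596.00 → outlier.
All remaining values lie within [28.00, 596.00].

12, 777, 1007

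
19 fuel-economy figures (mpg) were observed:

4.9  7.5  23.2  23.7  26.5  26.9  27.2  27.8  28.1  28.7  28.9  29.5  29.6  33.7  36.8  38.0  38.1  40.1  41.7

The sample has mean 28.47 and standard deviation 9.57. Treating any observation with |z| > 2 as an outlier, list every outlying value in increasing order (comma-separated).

4.9, 7.5

Cutoffs at x̄ ± 2s: 28.47 ± 2·9.57 = [9.33, 47.61].
4.9: z = -2.46, |z| > 2 → outlier.
7.5: z = -2.19, |z| > 2 → outlier.
Every other value lies within [9.33, 47.61].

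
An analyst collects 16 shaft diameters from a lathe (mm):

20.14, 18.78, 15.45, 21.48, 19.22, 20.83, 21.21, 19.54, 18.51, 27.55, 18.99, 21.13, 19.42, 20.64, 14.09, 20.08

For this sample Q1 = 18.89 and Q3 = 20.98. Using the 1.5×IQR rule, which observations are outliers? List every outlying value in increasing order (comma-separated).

IQR = Q3 − Q1 = 20.98 − 18.89 = 2.09.
Lower fence = Q1 − 1.5·IQR = 18.89 − 3.135 = 15.755.
Upper fence = Q3 + 1.5·IQR = 20.98 + 3.135 = 24.115.
14.09 < 15.755 → outlier.
15.45 < 15.755 → outlier.
27.55 > 24.115 → outlier.
All remaining values lie within [15.755, 24.115].

14.09, 15.45, 27.55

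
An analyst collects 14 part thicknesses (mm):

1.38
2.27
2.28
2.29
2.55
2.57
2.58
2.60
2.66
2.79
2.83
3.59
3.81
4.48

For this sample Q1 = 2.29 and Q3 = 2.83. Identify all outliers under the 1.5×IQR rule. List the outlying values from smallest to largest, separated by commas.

IQR = Q3 − Q1 = 2.83 − 2.29 = 0.54.
Lower fence = Q1 − 1.5·IQR = 2.29 − 0.81 = 1.48.
Upper fence = Q3 + 1.5·IQR = 2.83 + 0.81 = 3.64.
1.38 < 1.48 → outlier.
3.81 > 3.64 → outlier.
4.48 > 3.64 → outlier.
All remaining values lie within [1.48, 3.64].

1.38, 3.81, 4.48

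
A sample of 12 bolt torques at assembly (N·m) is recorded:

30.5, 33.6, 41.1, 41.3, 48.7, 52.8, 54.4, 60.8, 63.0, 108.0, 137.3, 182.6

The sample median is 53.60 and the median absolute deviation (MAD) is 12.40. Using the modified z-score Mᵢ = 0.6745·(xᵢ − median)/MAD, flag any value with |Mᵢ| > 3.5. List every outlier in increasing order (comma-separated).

137.3, 182.6

|Mᵢ| > 3.5 ⇔ |xᵢ − 53.60| > 3.5·12.40/0.6745 = 64.34.
So outliers lie outside [-10.74, 117.94].
137.3: M = 4.55 → outlier.
182.6: M = 7.02 → outlier.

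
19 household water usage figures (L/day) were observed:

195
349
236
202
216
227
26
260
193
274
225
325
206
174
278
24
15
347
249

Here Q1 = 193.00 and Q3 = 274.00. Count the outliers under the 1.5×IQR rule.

IQR = 81.00; fences at 193.00 − 121.50 = 71.50 and 274.00 + 121.50 = 395.50.
Outside the cutoffs: 15, 24, 26.

3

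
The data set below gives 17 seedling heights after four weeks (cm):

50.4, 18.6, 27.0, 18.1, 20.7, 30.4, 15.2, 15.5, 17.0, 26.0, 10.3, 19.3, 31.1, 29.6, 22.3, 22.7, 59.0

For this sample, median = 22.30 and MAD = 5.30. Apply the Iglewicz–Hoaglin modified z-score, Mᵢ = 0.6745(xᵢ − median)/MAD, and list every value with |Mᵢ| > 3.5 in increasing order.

50.4, 59.0

|Mᵢ| > 3.5 ⇔ |xᵢ − 22.30| > 3.5·5.30/0.6745 = 27.50.
So outliers lie outside [-5.20, 49.80].
50.4: M = 3.58 → outlier.
59.0: M = 4.67 → outlier.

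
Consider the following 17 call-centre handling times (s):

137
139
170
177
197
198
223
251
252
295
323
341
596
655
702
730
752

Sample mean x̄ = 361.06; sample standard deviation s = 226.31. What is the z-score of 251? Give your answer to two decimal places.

-0.49

z = (251 − 361.06) / 226.31 = -0.49.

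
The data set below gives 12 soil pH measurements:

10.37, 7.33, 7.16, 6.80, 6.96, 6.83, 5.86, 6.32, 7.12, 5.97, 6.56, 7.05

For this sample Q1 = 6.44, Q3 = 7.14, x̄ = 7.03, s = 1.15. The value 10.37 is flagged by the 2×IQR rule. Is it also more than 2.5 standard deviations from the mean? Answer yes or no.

yes

z = (10.37 − 7.03) / 1.15 = 2.90.
|z| = 2.90 > 2.5.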